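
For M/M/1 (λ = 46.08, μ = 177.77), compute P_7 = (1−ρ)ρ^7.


ρ = 46.08/177.77 = 0.2592
P_n = (1−ρ)·ρ^n = (1 − 0.2592)·0.2592^7 = 0.7408·0.00007863 = 0.00005825

Final: 0.00005825


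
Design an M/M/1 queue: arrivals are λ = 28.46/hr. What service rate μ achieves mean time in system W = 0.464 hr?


W = 1/(μ−λ) ⇒ μ − λ = 1/W = 1/0.464 = 2.1552
μ = λ + 1/W = 28.46 + 2.1552 = 30.6152 per hr

Final: 30.6152 /hr


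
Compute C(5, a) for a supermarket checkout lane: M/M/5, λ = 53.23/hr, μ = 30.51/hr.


a = λ/μ = 1.7447; ρ = a/5 = 0.3489
P₀ = 0.174074 (from M/M/c formula)
C(c,a) = [a^c/(c!(1−ρ))]·P₀ = [16.16484/(120·0.6511)]·0.174074
= 0.20690·0.174074 = 0.036016

Final: 0.036016


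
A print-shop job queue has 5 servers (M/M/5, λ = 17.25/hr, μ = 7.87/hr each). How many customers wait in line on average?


a = λ/μ = 2.1919; ρ = a/5 = 0.4384
P₀ = 0.110358
Lq = P₀·a^c·ρ / (c!·(1−ρ)²) = 0.110358·50.59083·0.4384/(120·0.31542)
= 0.06466

Final: 0.06466


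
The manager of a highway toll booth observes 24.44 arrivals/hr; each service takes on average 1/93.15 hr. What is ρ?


ρ = λ/μ = 24.44/93.15 = 0.2624

Final: 0.2624


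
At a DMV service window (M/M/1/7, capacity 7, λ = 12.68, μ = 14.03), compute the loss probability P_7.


ρ = λ/μ = 12.68/14.03 = 0.9038
P_K = (1−ρ)ρ^K/(1−ρ^(K+1)) = (0.09622·0.492528)/(1 − 0.445136)
= 0.047392/0.554864 = 0.085412

Final: 0.085412


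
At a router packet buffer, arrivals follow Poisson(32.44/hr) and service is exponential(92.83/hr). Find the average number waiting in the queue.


ρ = 32.44/92.83 = 0.3495
Lq = ρ²/(1−ρ) = 0.1221/0.6505 = 0.1877

Final: 0.1877


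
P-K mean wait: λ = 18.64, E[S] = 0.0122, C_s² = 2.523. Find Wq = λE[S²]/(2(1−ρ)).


ρ = λ·E[S] = 18.64·0.0122 = 0.2274
E[S²] = E[S]²(1+C_s²) = 0.0122²·(1+2.523) = 0.0005244
Wq = λ·E[S²]/(2(1−ρ)) = 18.64·0.0005244/(2·0.7726) = 0.006326 hr

Final: 0.006326 hr


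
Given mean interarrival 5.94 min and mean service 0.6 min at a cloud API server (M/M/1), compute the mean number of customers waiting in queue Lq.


λ = 60/5.94 = 10.1010 /hr
μ = 60/0.6 = 100.0000 /hr
ρ = λ/μ = 10.1010/100.0000 = 0.1010
Lq = ρ²/(1−ρ) = 0.01020/0.8990 = 0.01135

Final: 0.01135


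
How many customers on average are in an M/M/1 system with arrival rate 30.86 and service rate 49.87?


ρ = λ/μ = 30.86/49.87 = 0.6188
L = ρ/(1−ρ) = 0.6188/(1 − 0.6188) = 0.6188/0.3812 = 1.6234

Final: 1.6234


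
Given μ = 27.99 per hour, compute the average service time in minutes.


Mean service time = 1/μ = 1/27.99 hour = 0.03573 hour
In minutes: 0.03573 × 60 = 2.1436 min

Final: 2.1436 min


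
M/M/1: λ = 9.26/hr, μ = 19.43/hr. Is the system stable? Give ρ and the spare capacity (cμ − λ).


Total capacity cμ = 1·19.43 = 19.43/hr
ρ = λ/(cμ) = 9.26/19.43 = 0.4766
Stable ⇔ ρ < 1: YES
Spare capacity = cμ − λ = 19.43 − 9.26 = 10.17/hr

Final: ρ = 0.4766; stable; margin = 10.17/hr


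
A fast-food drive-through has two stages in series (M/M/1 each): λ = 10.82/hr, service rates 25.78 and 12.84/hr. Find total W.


Each node sees arrival rate λ = 10.82/hr (tandem ⇒ throughput preserved).
W₁ = 1/(μ₁−λ) = 1/(25.78−10.82) = 0.06684 hr
W₂ = 1/(μ₂−λ) = 1/(12.84−10.82) = 0.49505 hr
W_total = W₁ + W₂ = 0.06684 + 0.49505 = 0.56189 hr

Final: 0.56189 hr


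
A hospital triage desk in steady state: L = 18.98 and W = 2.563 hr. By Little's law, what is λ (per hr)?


λ = L/W = 18.98/2.563 = 7.4054 /hr

Final: 7.4054 /hr


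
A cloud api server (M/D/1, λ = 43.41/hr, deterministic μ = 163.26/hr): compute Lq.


ρ = 43.41/163.26 = 0.2659
M/D/1: Lq = ρ²/(2(1−ρ)) = 0.07070/(2·0.7341) = 0.04815

Final: 0.04815


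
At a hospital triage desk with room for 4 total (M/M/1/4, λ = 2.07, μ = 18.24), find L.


ρ = 2.07/18.24 = 0.1135
L = ρ[1 − (K+1)ρ^K + Kρ^(K+1)] / [(1−ρ)(1−ρ^(K+1))]
Numerator: 0.1135·(1 − 5·0.0001659 + 4·0.00001882) = 0.113401
Denominator: (0.8865)·(0.999981) = 0.886496
L = 0.113401/0.886496 = 0.1279

Final: 0.1279


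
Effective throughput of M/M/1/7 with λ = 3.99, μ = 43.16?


ρ = 0.09245; P_K = (1−ρ)ρ^7/(1−ρ^8) = 0.00000005237
λ_eff = λ(1 − P_K) = 3.99·(1 − 0.00000005237) = 3.99·1.000000 = 3.9900 /hr

Final: 3.9900 /hr


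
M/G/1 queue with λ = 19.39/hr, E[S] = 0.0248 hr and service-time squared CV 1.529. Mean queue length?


ρ = λ·E[S] = 19.39·0.0248 = 0.4809
Lq = ρ²(1+C_s²)/(2(1−ρ)) = 0.2312·(1+1.529)/(2·0.5191)
= 0.2312·2.5290/1.0383 = 0.56325

Final: 0.56325


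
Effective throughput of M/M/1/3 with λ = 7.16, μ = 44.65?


ρ = 0.1604; P_K = (1−ρ)ρ^3/(1−ρ^4) = 0.003465
λ_eff = λ(1 − P_K) = 7.16·(1 − 0.003465) = 7.16·0.996535 = 7.1352 /hr

Final: 7.1352 /hr


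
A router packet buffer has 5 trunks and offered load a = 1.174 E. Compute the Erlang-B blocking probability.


B(c,a) = (a^c/c!) / Σ_{k=0}^{c} a^k/k!
a^5/5! = 0.018585
Σ terms (k=0..5): 1.00000 + 1.17400 + 0.68914 + 0.26968 + 0.07915 + 0.01858 = 3.230557
B = 0.018585/3.230557 = 0.005753

Final: 0.005753


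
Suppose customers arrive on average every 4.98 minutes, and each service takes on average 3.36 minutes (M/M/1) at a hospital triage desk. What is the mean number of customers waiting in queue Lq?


λ = 60/4.98 = 12.0482 /hr
μ = 60/3.36 = 17.8571 /hr
ρ = λ/μ = 12.0482/17.8571 = 0.6747
Lq = ρ²/(1−ρ) = 0.4552/0.3253 = 1.3994

Final: 1.3994


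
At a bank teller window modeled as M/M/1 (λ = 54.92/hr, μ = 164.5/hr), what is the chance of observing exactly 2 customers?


ρ = 54.92/164.5 = 0.3339
P_n = (1−ρ)·ρ^n = (1 − 0.3339)·0.3339^2 = 0.6661·0.111463 = 0.074250

Final: 0.074250


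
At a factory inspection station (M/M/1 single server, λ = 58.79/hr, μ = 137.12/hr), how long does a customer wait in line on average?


ρ = 58.79/137.12 = 0.4287
Wq = ρ/(μ−λ) = 0.4287/(137.12 − 58.79) = 0.4287/78.33 = 0.005474 hr

Final: 0.005474 hr


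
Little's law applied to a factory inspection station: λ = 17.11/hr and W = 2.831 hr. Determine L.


L = λW = 17.11·2.831 = 48.4384

Final: 48.4384


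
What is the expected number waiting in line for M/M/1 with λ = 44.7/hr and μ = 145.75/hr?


ρ = 44.7/145.75 = 0.3067
Lq = ρ²/(1−ρ) = 0.09406/0.6933 = 0.1357

Final: 0.1357


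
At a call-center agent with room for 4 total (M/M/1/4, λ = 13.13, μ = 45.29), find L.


ρ = 13.13/45.29 = 0.2899
L = ρ[1 − (K+1)ρ^K + Kρ^(K+1)] / [(1−ρ)(1−ρ^(K+1))]
Numerator: 0.2899·(1 − 5·0.007064 + 4·0.002048) = 0.282045
Denominator: (0.7101)·(0.997952) = 0.708636
L = 0.282045/0.708636 = 0.3980

Final: 0.3980


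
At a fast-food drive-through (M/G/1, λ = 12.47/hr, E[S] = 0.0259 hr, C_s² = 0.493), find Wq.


ρ = λ·E[S] = 12.47·0.0259 = 0.3230
E[S²] = E[S]²(1+C_s²) = 0.0259²·(1+0.493) = 0.001002
Wq = λ·E[S²]/(2(1−ρ)) = 12.47·0.001002/(2·0.6770) = 0.009223 hr

Final: 0.009223 hr


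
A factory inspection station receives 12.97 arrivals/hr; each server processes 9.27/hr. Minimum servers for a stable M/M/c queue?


Stability requires cμ > λ ⇔ c > λ/μ.
λ/μ = 12.97/9.27 = 1.3991
Minimum integer c = ⌊1.3991⌋ + 1 = 2
Check: 2·9.27 = 18.54 > 12.97, while 1·9.27 = 9.27 ≤ 12.97

Final: 2 servers


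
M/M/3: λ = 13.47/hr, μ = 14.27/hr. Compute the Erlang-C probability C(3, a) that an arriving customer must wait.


a = λ/μ = 0.9439; ρ = a/3 = 0.3146
P₀ = 0.385508 (from M/M/c formula)
C(c,a) = [a^c/(c!(1−ρ))]·P₀ = [0.84107/(6·0.6854)]·0.385508
= 0.20453·0.385508 = 0.078849

Final: 0.078849


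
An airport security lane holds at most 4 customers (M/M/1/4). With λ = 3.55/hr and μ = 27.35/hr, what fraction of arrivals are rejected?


ρ = λ/μ = 3.55/27.35 = 0.1298
P_K = (1−ρ)ρ^K/(1−ρ^(K+1)) = (0.8702·0.0002838)/(1 − 0.00003684)
= 0.0002470/0.999963 = 0.0002470

Final: 0.0002470


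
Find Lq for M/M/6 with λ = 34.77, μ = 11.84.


a = λ/μ = 2.9367; ρ = a/6 = 0.4894
P₀ = 0.052265
Lq = P₀·a^c·ρ / (c!·(1−ρ)²) = 0.052265·641.38372·0.4894/(720·0.26067)
= 0.08742

Final: 0.08742


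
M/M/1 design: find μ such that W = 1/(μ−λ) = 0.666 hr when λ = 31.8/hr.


W = 1/(μ−λ) ⇒ μ − λ = 1/W = 1/0.666 = 1.5015
μ = λ + 1/W = 31.8 + 1.5015 = 33.3015 per hr

Final: 33.3015 /hr


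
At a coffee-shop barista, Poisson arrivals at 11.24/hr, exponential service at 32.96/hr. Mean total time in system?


W = 1/(μ−λ) = 1/(32.96 − 11.24) = 1/21.72 = 0.04604 hr

Final: 0.04604 hr


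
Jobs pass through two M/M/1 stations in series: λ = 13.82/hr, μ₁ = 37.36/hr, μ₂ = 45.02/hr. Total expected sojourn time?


Each node sees arrival rate λ = 13.82/hr (tandem ⇒ throughput preserved).
W₁ = 1/(μ₁−λ) = 1/(37.36−13.82) = 0.04248 hr
W₂ = 1/(μ₂−λ) = 1/(45.02−13.82) = 0.03205 hr
W_total = W₁ + W₂ = 0.04248 + 0.03205 = 0.07453 hr

Final: 0.07453 hr


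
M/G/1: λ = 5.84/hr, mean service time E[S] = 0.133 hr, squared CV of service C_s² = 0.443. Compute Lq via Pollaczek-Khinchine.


ρ = λ·E[S] = 5.84·0.133 = 0.7767
Lq = ρ²(1+C_s²)/(2(1−ρ)) = 0.6033·(1+0.443)/(2·0.2233)
= 0.6033·1.4430/0.4466 = 1.94947

Final: 1.94947


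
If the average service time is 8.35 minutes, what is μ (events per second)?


μ = 1/(service time) in consistent units.
1 second = 0.0166667 min, so μ = 0.0166667/8.35 = 0.001996 per second

Final: 0.001996 /sec


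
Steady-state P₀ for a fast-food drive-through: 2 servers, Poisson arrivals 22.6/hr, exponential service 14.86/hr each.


a = λ/μ = 22.6/14.86 = 1.5209; ρ = a/c = 0.7604
Σ_{k=0}^{1} a^k/k! (terms k=0..1) = 1.00000 + 1.52086 = 2.52086
Tail: a^2/(2!(1−ρ)) = 2.31302/(2·0.2396) = 4.82745
P₀ = 1/(2.52086 + 4.82745) = 1/7.34831 = 0.136086

Final: 0.136086


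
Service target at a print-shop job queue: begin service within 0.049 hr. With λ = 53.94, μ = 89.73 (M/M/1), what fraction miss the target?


ρ = 53.94/89.73 = 0.6011
P(Wq > t) = ρ·e^{−(μ−λ)t} = 0.6011·e^{−1.7537}
= 0.6011·0.173130 = 0.104075

Final: 0.104075


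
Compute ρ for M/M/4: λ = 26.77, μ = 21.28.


ρ = λ/(cμ) = 26.77/(4·21.28) = 26.77/85.12 = 0.3145

Final: 0.3145


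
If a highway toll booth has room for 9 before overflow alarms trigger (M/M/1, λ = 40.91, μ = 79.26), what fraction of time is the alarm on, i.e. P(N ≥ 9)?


ρ = 40.91/79.26 = 0.5161
P(N ≥ n) = ρ^n = 0.5161^9 = 0.002600

Final: 0.002600


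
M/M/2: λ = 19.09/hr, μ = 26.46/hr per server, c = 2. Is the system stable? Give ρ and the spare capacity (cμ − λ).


Total capacity cμ = 2·26.46 = 52.92/hr
ρ = λ/(cμ) = 19.09/52.92 = 0.3607
Stable ⇔ ρ < 1: YES
Spare capacity = cμ − λ = 52.92 − 19.09 = 33.83/hr

Final: ρ = 0.3607; stable; margin = 33.83/hr


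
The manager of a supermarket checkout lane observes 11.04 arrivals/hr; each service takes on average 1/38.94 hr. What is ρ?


ρ = λ/μ = 11.04/38.94 = 0.2835

Final: 0.2835


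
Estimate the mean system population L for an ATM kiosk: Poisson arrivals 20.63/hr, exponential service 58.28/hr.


ρ = λ/μ = 20.63/58.28 = 0.3540
L = ρ/(1−ρ) = 0.3540/(1 − 0.3540) = 0.3540/0.6460 = 0.5479

Final: 0.5479


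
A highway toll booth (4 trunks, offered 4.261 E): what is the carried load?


B(4,4.261) = 0.335265 (Erlang-B)
Carried load = a(1 − B) = 4.261·(1 − 0.335265) = 4.261·0.664735 = 2.8324 E

Final: 2.8324 Erlangs


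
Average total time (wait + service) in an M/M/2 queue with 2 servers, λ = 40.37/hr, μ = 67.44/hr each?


a = 0.5986; ρ = 0.2993; P₀ = 0.539287
Lq = P₀·a^c·ρ/(c!(1−ρ)²) = 0.05890
Wq = Lq/λ = 0.05890/40.37 = 0.001459 hr
W = Wq + 1/μ = 0.001459 + 0.01483 = 0.01629 hr

Final: 0.01629 hr


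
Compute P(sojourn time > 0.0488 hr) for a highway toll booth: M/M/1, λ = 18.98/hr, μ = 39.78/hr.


W ~ Exponential(μ−λ) for M/M/1.
μ − λ = 39.78 − 18.98 = 20.8000
P(W > t) = e^{−(μ−λ)t} = e^{−1.0150} = 0.362388

Final: 0.362388


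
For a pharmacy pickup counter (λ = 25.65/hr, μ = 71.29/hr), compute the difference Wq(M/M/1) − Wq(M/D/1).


ρ = 25.65/71.29 = 0.3598
Wq(M/M/1) = ρ/(μ−λ) = 0.3598/45.64 = 0.007883 hr
Wq(M/D/1) = ρ/(2(μ−λ)) = 0.003942 hr
Savings = 0.007883 − 0.003942 = 0.003942 hr

Final: 0.003942 hr


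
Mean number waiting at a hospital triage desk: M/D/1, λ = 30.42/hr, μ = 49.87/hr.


ρ = 30.42/49.87 = 0.6100
M/D/1: Lq = ρ²/(2(1−ρ)) = 0.3721/(2·0.3900) = 0.47701

Final: 0.47701


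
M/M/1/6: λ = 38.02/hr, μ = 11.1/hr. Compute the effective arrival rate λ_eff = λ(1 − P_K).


ρ = 3.4252; P_K = (1−ρ)ρ^6/(1−ρ^7) = 0.708176
λ_eff = λ(1 − P_K) = 38.02·(1 − 0.708176) = 38.02·0.291824 = 11.0951 /hr

Final: 11.0951 /hr


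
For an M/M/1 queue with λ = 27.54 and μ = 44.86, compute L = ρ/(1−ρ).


ρ = λ/μ = 27.54/44.86 = 0.6139
L = ρ/(1−ρ) = 0.6139/(1 − 0.6139) = 0.6139/0.3861 = 1.5901

Final: 1.5901


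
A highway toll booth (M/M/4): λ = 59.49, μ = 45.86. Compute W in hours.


a = 1.2972; ρ = 0.3243; P₀ = 0.271960
Lq = P₀·a^c·ρ/(c!(1−ρ)²) = 0.02279
Wq = Lq/λ = 0.02279/59.49 = 0.0003831 hr
W = Wq + 1/μ = 0.0003831 + 0.02181 = 0.02219 hr

Final: 0.02219 hr


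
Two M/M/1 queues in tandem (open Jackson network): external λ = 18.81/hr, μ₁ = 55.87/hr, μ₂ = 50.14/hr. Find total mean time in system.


Each node sees arrival rate λ = 18.81/hr (tandem ⇒ throughput preserved).
W₁ = 1/(μ₁−λ) = 1/(55.87−18.81) = 0.02698 hr
W₂ = 1/(μ₂−λ) = 1/(50.14−18.81) = 0.03192 hr
W_total = W₁ + W₂ = 0.02698 + 0.03192 = 0.05890 hr

Final: 0.05890 hr


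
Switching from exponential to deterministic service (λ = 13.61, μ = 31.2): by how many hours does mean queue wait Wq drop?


ρ = 13.61/31.2 = 0.4362
Wq(M/M/1) = ρ/(μ−λ) = 0.4362/17.59 = 0.02480 hr
Wq(M/D/1) = ρ/(2(μ−λ)) = 0.01240 hr
Savings = 0.02480 − 0.01240 = 0.01240 hr

Final: 0.01240 hr


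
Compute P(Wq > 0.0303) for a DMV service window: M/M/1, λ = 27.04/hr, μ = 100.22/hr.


ρ = 27.04/100.22 = 0.2698
P(Wq > t) = ρ·e^{−(μ−λ)t} = 0.2698·e^{−2.2174}
= 0.2698·0.108897 = 0.029381

Final: 0.029381


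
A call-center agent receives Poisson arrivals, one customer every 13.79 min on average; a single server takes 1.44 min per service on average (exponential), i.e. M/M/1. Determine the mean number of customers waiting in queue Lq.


λ = 60/13.79 = 4.3510 /hr
μ = 60/1.44 = 41.6667 /hr
ρ = λ/μ = 4.3510/41.6667 = 0.1044
Lq = ρ²/(1−ρ) = 0.01090/0.8956 = 0.01218

Final: 0.01218


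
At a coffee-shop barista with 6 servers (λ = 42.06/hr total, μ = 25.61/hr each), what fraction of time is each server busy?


ρ = λ/(cμ) = 42.06/(6·25.61) = 42.06/153.66 = 0.2737

Final: 0.2737


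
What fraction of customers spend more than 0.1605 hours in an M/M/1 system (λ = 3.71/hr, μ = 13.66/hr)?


W ~ Exponential(μ−λ) for M/M/1.
μ − λ = 13.66 − 3.71 = 9.9500
P(W > t) = e^{−(μ−λ)t} = e^{−1.5970} = 0.202508

Final: 0.202508


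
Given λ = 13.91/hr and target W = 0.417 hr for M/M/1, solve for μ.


W = 1/(μ−λ) ⇒ μ − λ = 1/W = 1/0.417 = 2.3981
μ = λ + 1/W = 13.91 + 2.3981 = 16.3081 per hr

Final: 16.3081 /hr


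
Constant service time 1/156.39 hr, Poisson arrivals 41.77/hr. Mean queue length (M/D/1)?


ρ = 41.77/156.39 = 0.2671
M/D/1: Lq = ρ²/(2(1−ρ)) = 0.07134/(2·0.7329) = 0.04867

Final: 0.04867


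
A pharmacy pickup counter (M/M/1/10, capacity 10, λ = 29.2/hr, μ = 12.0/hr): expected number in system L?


ρ = 29.2/12.0 = 2.4333
L = ρ[1 − (K+1)ρ^K + Kρ^(K+1)] / [(1−ρ)(1−ρ^(K+1))]
Numerator: 2.4333·(1 − 11·7278.067079 + 10·17709.963226) = 236135.276353
Denominator: (-1.4333)·(-17708.963226) = 25382.847291
L = 236135.276353/25382.847291 = 9.3029

Final: 9.3029


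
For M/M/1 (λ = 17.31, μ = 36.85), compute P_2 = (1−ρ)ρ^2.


ρ = 17.31/36.85 = 0.4697
P_n = (1−ρ)·ρ^n = (1 − 0.4697)·0.4697^2 = 0.5303·0.220658 = 0.117005

Final: 0.117005


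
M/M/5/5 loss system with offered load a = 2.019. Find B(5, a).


B(c,a) = (a^c/c!) / Σ_{k=0}^{c} a^k/k!
a^5/5! = 0.279576
Σ terms (k=0..5): 1.00000 + 2.01900 + 2.03818 + 1.37170 + 0.69236 + 0.27958 = 7.400816
B = 0.279576/7.400816 = 0.037776

Final: 0.037776


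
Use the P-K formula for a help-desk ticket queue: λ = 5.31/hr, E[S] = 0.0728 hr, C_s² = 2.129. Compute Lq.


ρ = λ·E[S] = 5.31·0.0728 = 0.3866
Lq = ρ²(1+C_s²)/(2(1−ρ)) = 0.1494·(1+2.129)/(2·0.6134)
= 0.1494·3.1290/1.2269 = 0.38112

Final: 0.38112


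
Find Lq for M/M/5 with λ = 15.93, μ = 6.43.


a = λ/μ = 2.4774; ρ = a/5 = 0.4955
P₀ = 0.082021
Lq = P₀·a^c·ρ / (c!·(1−ρ)²) = 0.082021·93.33059·0.4955/(120·0.25453)
= 0.12418

Final: 0.12418


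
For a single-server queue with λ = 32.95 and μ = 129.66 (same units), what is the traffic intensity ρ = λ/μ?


ρ = λ/μ = 32.95/129.66 = 0.2541

Final: 0.2541


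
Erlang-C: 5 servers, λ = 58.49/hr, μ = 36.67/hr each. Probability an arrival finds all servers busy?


a = λ/μ = 1.5950; ρ = a/5 = 0.3190
P₀ = 0.202451 (from M/M/c formula)
C(c,a) = [a^c/(c!(1−ρ))]·P₀ = [10.32413/(120·0.6810)]·0.202451
= 0.12634·0.202451 = 0.025577

Final: 0.025577


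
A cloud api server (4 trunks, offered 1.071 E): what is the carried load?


B(4,1.071) = 0.018877 (Erlang-B)
Carried load = a(1 − B) = 1.071·(1 − 0.018877) = 1.071·0.981123 = 1.0508 E

Final: 1.0508 Erlangs


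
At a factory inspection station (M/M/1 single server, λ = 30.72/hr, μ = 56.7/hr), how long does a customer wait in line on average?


ρ = 30.72/56.7 = 0.5418
Wq = ρ/(μ−λ) = 0.5418/(56.7 − 30.72) = 0.5418/25.98 = 0.02085 hr

Final: 0.02085 hr


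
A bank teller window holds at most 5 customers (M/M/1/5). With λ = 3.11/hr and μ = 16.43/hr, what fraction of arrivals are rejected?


ρ = λ/μ = 3.11/16.43 = 0.1893
P_K = (1−ρ)ρ^K/(1−ρ^(K+1)) = (0.8107·0.0002430)/(1 − 0.00004600)
= 0.0001970/0.999954 = 0.0001970

Final: 0.0001970


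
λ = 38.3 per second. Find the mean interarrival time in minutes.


Mean interarrival time = 1/λ = 1/38.3 second = 0.02611 second
In minutes: 0.02611 × 0.0166667 = 0.0004352 min

Final: 0.0004352 min


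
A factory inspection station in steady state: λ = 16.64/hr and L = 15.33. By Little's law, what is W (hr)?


W = L/λ = 15.33/16.64 = 0.9213 hr

Final: 0.9213 hr


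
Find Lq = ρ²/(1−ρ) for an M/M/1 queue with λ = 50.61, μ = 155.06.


ρ = 50.61/155.06 = 0.3264
Lq = ρ²/(1−ρ) = 0.1065/0.6736 = 0.1581

Final: 0.1581


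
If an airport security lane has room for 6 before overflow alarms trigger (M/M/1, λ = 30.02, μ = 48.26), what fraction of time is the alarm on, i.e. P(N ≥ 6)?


ρ = 30.02/48.26 = 0.6220
P(N ≥ n) = ρ^n = 0.6220^6 = 0.057935

Final: 0.057935


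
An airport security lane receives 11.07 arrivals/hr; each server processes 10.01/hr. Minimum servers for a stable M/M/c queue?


Stability requires cμ > λ ⇔ c > λ/μ.
λ/μ = 11.07/10.01 = 1.1059
Minimum integer c = ⌊1.1059⌋ + 1 = 2
Check: 2·10.01 = 20.02 > 11.07, while 1·10.01 = 10.01 ≤ 11.07

Final: 2 servers


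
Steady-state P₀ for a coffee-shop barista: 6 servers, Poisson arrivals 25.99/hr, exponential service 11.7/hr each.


a = λ/μ = 25.99/11.7 = 2.2214; ρ = a/c = 0.3702
Σ_{k=0}^{5} a^k/k! (terms k=0..5) = 1.00000 + 2.22137 + 2.46724 + 1.82688 + 1.01454 + 0.45073 = 8.98076
Tail: a^6/(6!(1−ρ)) = 120.14965/(720·0.6298) = 0.26498
P₀ = 1/(8.98076 + 0.26498) = 1/9.24574 = 0.108158

Final: 0.108158


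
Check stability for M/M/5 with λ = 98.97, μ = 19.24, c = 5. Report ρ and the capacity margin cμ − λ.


Total capacity cμ = 5·19.24 = 96.20/hr
ρ = λ/(cμ) = 98.97/96.20 = 1.0288
Stable ⇔ ρ < 1: NO
Spare capacity = cμ − λ = 96.20 − 98.97 = -2.77/hr

Final: ρ = 1.0288; unstable; margin = -2.77/hr


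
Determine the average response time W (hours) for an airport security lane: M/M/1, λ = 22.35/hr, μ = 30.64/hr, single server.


W = 1/(μ−λ) = 1/(30.64 − 22.35) = 1/8.29 = 0.1206 hr

Final: 0.1206 hr


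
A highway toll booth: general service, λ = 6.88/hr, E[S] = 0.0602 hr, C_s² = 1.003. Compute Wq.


ρ = λ·E[S] = 6.88·0.0602 = 0.4142
E[S²] = E[S]²(1+C_s²) = 0.0602²·(1+1.003) = 0.007259
Wq = λ·E[S²]/(2(1−ρ)) = 6.88·0.007259/(2·0.5858) = 0.04263 hr

Final: 0.04263 hr


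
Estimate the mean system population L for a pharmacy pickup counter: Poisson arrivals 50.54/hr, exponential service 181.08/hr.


ρ = λ/μ = 50.54/181.08 = 0.2791
L = ρ/(1−ρ) = 0.2791/(1 − 0.2791) = 0.2791/0.7209 = 0.3872

Final: 0.3872


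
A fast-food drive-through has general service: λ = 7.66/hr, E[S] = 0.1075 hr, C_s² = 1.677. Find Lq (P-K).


ρ = λ·E[S] = 7.66·0.1075 = 0.8235
Lq = ρ²(1+C_s²)/(2(1−ρ)) = 0.6781·(1+1.677)/(2·0.1765)
= 0.6781·2.6770/0.3531 = 5.14073

Final: 5.14073


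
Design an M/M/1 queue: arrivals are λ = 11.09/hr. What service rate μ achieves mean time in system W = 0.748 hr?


W = 1/(μ−λ) ⇒ μ − λ = 1/W = 1/0.748 = 1.3369
μ = λ + 1/W = 11.09 + 1.3369 = 12.4269 per hr

Final: 12.4269 /hr


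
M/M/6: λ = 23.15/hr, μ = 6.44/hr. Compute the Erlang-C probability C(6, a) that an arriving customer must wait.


a = λ/μ = 3.5947; ρ = a/6 = 0.5991
P₀ = 0.026156 (from M/M/c formula)
C(c,a) = [a^c/(c!(1−ρ))]·P₀ = [2157.69854/(720·0.4009)]·0.026156
= 7.47556·0.026156 = 0.195529

Final: 0.195529


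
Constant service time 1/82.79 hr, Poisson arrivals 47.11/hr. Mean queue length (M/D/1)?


ρ = 47.11/82.79 = 0.5690
M/D/1: Lq = ρ²/(2(1−ρ)) = 0.3238/(2·0.4310) = 0.37566

Final: 0.37566


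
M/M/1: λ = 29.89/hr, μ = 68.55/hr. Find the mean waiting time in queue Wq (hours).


ρ = 29.89/68.55 = 0.4360
Wq = ρ/(μ−λ) = 0.4360/(68.55 − 29.89) = 0.4360/38.66 = 0.01128 hr

Final: 0.01128 hr


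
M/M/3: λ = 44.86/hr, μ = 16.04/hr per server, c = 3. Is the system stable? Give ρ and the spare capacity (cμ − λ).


Total capacity cμ = 3·16.04 = 48.12/hr
ρ = λ/(cμ) = 44.86/48.12 = 0.9323
Stable ⇔ ρ < 1: YES
Spare capacity = cμ − λ = 48.12 − 44.86 = 3.26/hr

Final: ρ = 0.9323; stable; margin = 3.26/hr


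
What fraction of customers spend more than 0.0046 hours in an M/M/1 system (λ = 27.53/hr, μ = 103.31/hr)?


W ~ Exponential(μ−λ) for M/M/1.
μ − λ = 103.31 − 27.53 = 75.7800
P(W > t) = e^{−(μ−λ)t} = e^{−0.3486} = 0.705684

Final: 0.705684


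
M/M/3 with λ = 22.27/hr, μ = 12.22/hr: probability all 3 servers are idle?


a = λ/μ = 22.27/12.22 = 1.8224; ρ = a/c = 0.6075
Σ_{k=0}^{2} a^k/k! (terms k=0..2) = 1.00000 + 1.82242 + 1.66061 = 4.48303
Tail: a^3/(3!(1−ρ)) = 6.05267/(6·0.3925) = 2.56997
P₀ = 1/(4.48303 + 2.56997) = 1/7.05300 = 0.141784

Final: 0.141784


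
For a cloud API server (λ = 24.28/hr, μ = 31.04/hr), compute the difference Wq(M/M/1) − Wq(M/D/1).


ρ = 24.28/31.04 = 0.7822
Wq(M/M/1) = ρ/(μ−λ) = 0.7822/6.76 = 0.11571 hr
Wq(M/D/1) = ρ/(2(μ−λ)) = 0.05786 hr
Savings = 0.11571 − 0.05786 = 0.05786 hr

Final: 0.05786 hr


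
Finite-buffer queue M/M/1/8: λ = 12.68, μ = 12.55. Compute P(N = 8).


ρ = λ/μ = 12.68/12.55 = 1.0104
P_K = (1−ρ)ρ^K/(1−ρ^(K+1)) = (-0.01036·1.085936)/(1 − 1.097185)
= -0.011249/-0.097185 = 0.115746

Final: 0.115746


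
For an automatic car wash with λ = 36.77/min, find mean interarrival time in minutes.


Mean interarrival time = 1/λ = 1/36.77 minute = 0.02720 minute
In minutes: 0.02720 × 1 = 0.02720 min

Final: 0.02720 min


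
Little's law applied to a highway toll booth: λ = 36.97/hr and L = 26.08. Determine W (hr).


W = L/λ = 26.08/36.97 = 0.7054 hr

Final: 0.7054 hr


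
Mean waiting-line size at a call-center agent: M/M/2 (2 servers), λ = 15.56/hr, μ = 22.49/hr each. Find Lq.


a = λ/μ = 0.6919; ρ = a/2 = 0.3459
P₀ = 0.485960
Lq = P₀·a^c·ρ / (c!·(1−ρ)²) = 0.485960·0.47867·0.3459/(2·0.42781)
= 0.09405

Final: 0.09405


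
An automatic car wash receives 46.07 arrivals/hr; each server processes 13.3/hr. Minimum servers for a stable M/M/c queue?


Stability requires cμ > λ ⇔ c > λ/μ.
λ/μ = 46.07/13.3 = 3.4639
Minimum integer c = ⌊3.4639⌋ + 1 = 4
Check: 4·13.3 = 53.20 > 46.07, while 3·13.3 = 39.90 ≤ 46.07

Final: 4 servers


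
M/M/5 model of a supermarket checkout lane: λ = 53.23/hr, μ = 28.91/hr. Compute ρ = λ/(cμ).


ρ = λ/(cμ) = 53.23/(5·28.91) = 53.23/144.55 = 0.3682

Final: 0.3682


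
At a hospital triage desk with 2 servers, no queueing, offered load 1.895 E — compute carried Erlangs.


B(2,1.895) = 0.382797 (Erlang-B)
Carried load = a(1 − B) = 1.895·(1 − 0.382797) = 1.895·0.617203 = 1.1696 E

Final: 1.1696 Erlangs


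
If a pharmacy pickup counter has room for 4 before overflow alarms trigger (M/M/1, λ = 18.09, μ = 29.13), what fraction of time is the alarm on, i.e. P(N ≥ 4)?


ρ = 18.09/29.13 = 0.6210
P(N ≥ n) = ρ^n = 0.6210^4 = 0.148728

Final: 0.148728


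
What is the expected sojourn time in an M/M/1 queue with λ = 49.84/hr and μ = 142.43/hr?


W = 1/(μ−λ) = 1/(142.43 − 49.84) = 1/92.59 = 0.01080 hr

Final: 0.01080 hr


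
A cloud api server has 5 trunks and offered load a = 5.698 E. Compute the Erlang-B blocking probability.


B(c,a) = (a^c/c!) / Σ_{k=0}^{c} a^k/k!
a^5/5! = 50.053100
Σ terms (k=0..5): 1.00000 + 5.69800 + 16.23360 + 30.83302 + 43.92164 + 50.05310 = 147.739362
B = 50.053100/147.739362 = 0.338793

Final: 0.338793


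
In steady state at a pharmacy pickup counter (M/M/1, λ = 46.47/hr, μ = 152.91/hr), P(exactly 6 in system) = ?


ρ = 46.47/152.91 = 0.3039
P_n = (1−ρ)·ρ^n = (1 − 0.3039)·0.3039^6 = 0.6961·0.0007878 = 0.0005484

Final: 0.0005484


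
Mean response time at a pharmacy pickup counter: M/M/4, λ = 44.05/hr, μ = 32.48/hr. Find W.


a = 1.3562; ρ = 0.3391; P₀ = 0.256087
Lq = P₀·a^c·ρ/(c!(1−ρ)²) = 0.02802
Wq = Lq/λ = 0.02802/44.05 = 0.0006360 hr
W = Wq + 1/μ = 0.0006360 + 0.03079 = 0.03142 hr

Final: 0.03142 hr


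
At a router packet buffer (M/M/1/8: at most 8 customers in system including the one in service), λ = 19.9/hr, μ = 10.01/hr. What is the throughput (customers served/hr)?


ρ = 1.9880; P_K = (1−ρ)ρ^8/(1−ρ^9) = 0.498012
λ_eff = λ(1 − P_K) = 19.9·(1 − 0.498012) = 19.9·0.501988 = 9.9896 /hr

Final: 9.9896 /hr


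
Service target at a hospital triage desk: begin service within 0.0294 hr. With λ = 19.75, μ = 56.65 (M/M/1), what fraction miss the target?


ρ = 19.75/56.65 = 0.3486
P(Wq > t) = ρ·e^{−(μ−λ)t} = 0.3486·e^{−1.0849}
= 0.3486·0.337949 = 0.117820

Final: 0.117820


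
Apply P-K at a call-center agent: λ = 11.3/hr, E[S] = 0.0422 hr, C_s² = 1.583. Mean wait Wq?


ρ = λ·E[S] = 11.3·0.0422 = 0.4769
E[S²] = E[S]²(1+C_s²) = 0.0422²·(1+1.583) = 0.004600
Wq = λ·E[S²]/(2(1−ρ)) = 11.3·0.004600/(2·0.5231) = 0.04968 hr

Final: 0.04968 hr


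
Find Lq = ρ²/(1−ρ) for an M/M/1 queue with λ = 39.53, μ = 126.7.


ρ = 39.53/126.7 = 0.3120
Lq = ρ²/(1−ρ) = 0.09734/0.6880 = 0.1415

Final: 0.1415


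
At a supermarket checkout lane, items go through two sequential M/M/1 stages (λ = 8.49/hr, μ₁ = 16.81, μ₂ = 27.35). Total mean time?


Each node sees arrival rate λ = 8.49/hr (tandem ⇒ throughput preserved).
W₁ = 1/(μ₁−λ) = 1/(16.81−8.49) = 0.12019 hr
W₂ = 1/(μ₂−λ) = 1/(27.35−8.49) = 0.05302 hr
W_total = W₁ + W₂ = 0.12019 + 0.05302 = 0.17321 hr

Final: 0.17321 hr


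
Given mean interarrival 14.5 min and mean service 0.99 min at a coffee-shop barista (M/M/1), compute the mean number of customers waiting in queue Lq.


λ = 60/14.5 = 4.1379 /hr
μ = 60/0.99 = 60.6061 /hr
ρ = λ/μ = 4.1379/60.6061 = 0.06828
Lq = ρ²/(1−ρ) = 0.004662/0.9317 = 0.005003

Final: 0.005003


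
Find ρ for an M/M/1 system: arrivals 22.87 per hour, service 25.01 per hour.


ρ = λ/μ = 22.87/25.01 = 0.9144

Final: 0.9144


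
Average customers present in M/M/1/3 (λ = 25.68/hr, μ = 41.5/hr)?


ρ = 25.68/41.5 = 0.6188
L = ρ[1 − (K+1)ρ^K + Kρ^(K+1)] / [(1−ρ)(1−ρ^(K+1))]
Numerator: 0.6188·(1 − 4·0.236941 + 3·0.146618) = 0.304502
Denominator: (0.3812)·(0.853382) = 0.325313
L = 0.304502/0.325313 = 0.9360

Final: 0.9360


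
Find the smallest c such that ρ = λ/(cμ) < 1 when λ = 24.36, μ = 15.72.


Stability requires cμ > λ ⇔ c > λ/μ.
λ/μ = 24.36/15.72 = 1.5496
Minimum integer c = ⌊1.5496⌋ + 1 = 2
Check: 2·15.72 = 31.44 > 24.36, while 1·15.72 = 15.72 ≤ 24.36

Final: 2 servers


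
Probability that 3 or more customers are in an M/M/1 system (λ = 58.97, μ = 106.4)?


ρ = 58.97/106.4 = 0.5542
P(N ≥ n) = ρ^n = 0.5542^3 = 0.170243

Final: 0.170243


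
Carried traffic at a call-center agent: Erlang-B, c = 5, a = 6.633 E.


B(5,6.633) = 0.402362 (Erlang-B)
Carried load = a(1 − B) = 6.633·(1 − 0.402362) = 6.633·0.597638 = 3.9641 E

Final: 3.9641 Erlangs


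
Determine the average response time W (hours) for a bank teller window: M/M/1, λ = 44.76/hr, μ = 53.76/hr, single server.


W = 1/(μ−λ) = 1/(53.76 − 44.76) = 1/9.00 = 0.1111 hr

Final: 0.1111 hr


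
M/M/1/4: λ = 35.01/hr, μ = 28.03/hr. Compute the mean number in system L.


ρ = 35.01/28.03 = 1.2490
L = ρ[1 − (K+1)ρ^K + Kρ^(K+1)] / [(1−ρ)(1−ρ^(K+1))]
Numerator: 1.2490·(1 − 5·2.433750 + 4·3.039800) = 1.237090
Denominator: (-0.2490)·(-2.039800) = 0.507949
L = 1.237090/0.507949 = 2.4355

Final: 2.4355


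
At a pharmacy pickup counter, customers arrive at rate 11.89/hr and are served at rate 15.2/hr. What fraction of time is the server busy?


ρ = λ/μ = 11.89/15.2 = 0.7822

Final: 0.7822


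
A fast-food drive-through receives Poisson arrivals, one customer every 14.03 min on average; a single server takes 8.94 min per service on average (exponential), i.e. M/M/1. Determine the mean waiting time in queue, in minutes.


λ = 60/14.03 = 4.2766 /hr
μ = 60/8.94 = 6.7114 /hr
ρ = λ/μ = 4.2766/6.7114 = 0.6372
Wq = ρ/(μ−λ) = 0.6372/(6.7114−4.2766) = 0.26170 hr
In minutes: 0.26170·60 = 15.702 min

Final: 15.702 min


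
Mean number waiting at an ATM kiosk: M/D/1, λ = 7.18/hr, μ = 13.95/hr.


ρ = 7.18/13.95 = 0.5147
M/D/1: Lq = ρ²/(2(1−ρ)) = 0.2649/(2·0.4853) = 0.27293

Final: 0.27293


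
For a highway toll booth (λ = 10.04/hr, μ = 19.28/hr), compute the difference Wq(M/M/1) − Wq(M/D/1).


ρ = 10.04/19.28 = 0.5207
Wq(M/M/1) = ρ/(μ−λ) = 0.5207/9.24 = 0.05636 hr
Wq(M/D/1) = ρ/(2(μ−λ)) = 0.02818 hr
Savings = 0.05636 − 0.02818 = 0.02818 hr

Final: 0.02818 hr


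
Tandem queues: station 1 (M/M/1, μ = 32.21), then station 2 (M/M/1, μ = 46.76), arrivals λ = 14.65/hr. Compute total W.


Each node sees arrival rate λ = 14.65/hr (tandem ⇒ throughput preserved).
W₁ = 1/(μ₁−λ) = 1/(32.21−14.65) = 0.05695 hr
W₂ = 1/(μ₂−λ) = 1/(46.76−14.65) = 0.03114 hr
W_total = W₁ + W₂ = 0.05695 + 0.03114 = 0.08809 hr

Final: 0.08809 hr


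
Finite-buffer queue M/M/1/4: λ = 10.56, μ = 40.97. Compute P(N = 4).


ρ = λ/μ = 10.56/40.97 = 0.2577
P_K = (1−ρ)ρ^K/(1−ρ^(K+1)) = (0.7423·0.004414)/(1 − 0.001138)
= 0.003276/0.998862 = 0.003280

Final: 0.003280


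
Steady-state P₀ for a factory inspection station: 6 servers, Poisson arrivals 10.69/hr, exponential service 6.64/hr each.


a = λ/μ = 10.69/6.64 = 1.6099; ρ = a/c = 0.2683
Σ_{k=0}^{5} a^k/k! (terms k=0..5) = 1.00000 + 1.60994 + 1.29595 + 0.69547 + 0.27992 + 0.09013 = 4.97141
Tail: a^6/(6!(1−ρ)) = 17.41236/(720·0.7317) = 0.03305
P₀ = 1/(4.97141 + 0.03305) = 1/5.00446 = 0.199822

Final: 0.199822


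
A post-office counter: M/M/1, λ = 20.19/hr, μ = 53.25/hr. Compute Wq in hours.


ρ = 20.19/53.25 = 0.3792
Wq = ρ/(μ−λ) = 0.3792/(53.25 − 20.19) = 0.3792/33.06 = 0.01147 hr

Final: 0.01147 hr


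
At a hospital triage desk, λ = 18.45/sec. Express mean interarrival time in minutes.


Mean interarrival time = 1/λ = 1/18.45 second = 0.05420 second
In minutes: 0.05420 × 0.0166667 = 0.0009033 min

Final: 0.0009033 min


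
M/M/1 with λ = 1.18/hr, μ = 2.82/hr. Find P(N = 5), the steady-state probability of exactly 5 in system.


ρ = 1.18/2.82 = 0.4184
P_n = (1−ρ)·ρ^n = (1 − 0.4184)·0.4184^5 = 0.5816·0.012828 = 0.007460

Final: 0.007460


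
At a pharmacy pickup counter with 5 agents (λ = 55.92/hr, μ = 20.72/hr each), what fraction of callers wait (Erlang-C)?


a = λ/μ = 2.6988; ρ = a/5 = 0.5398
P₀ = 0.064850 (from M/M/c formula)
C(c,a) = [a^c/(c!(1−ρ))]·P₀ = [143.18155/(120·0.4602)]·0.064850
= 2.59256·0.064850 = 0.168129

Final: 0.168129


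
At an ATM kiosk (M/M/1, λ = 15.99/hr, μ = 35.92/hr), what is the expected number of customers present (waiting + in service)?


ρ = λ/μ = 15.99/35.92 = 0.4452
L = ρ/(1−ρ) = 0.4452/(1 − 0.4452) = 0.4452/0.5548 = 0.8023

Final: 0.8023


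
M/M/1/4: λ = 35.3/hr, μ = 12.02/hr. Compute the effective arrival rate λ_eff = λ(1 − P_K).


ρ = 2.9368; P_K = (1−ρ)ρ^4/(1−ρ^5) = 0.662523
λ_eff = λ(1 − P_K) = 35.3·(1 − 0.662523) = 35.3·0.337477 = 11.9129 /hr

Final: 11.9129 /hr


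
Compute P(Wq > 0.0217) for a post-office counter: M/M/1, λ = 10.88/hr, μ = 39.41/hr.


ρ = 10.88/39.41 = 0.2761
P(Wq > t) = ρ·e^{−(μ−λ)t} = 0.2761·e^{−0.6191}
= 0.2761·0.538428 = 0.148645

Final: 0.148645


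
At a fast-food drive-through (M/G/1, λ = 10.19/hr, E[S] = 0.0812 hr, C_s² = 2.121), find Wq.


ρ = λ·E[S] = 10.19·0.0812 = 0.8274
E[S²] = E[S]²(1+C_s²) = 0.0812²·(1+2.121) = 0.020578
Wq = λ·E[S²]/(2(1−ρ)) = 10.19·0.020578/(2·0.1726) = 0.60755 hr

Final: 0.60755 hr


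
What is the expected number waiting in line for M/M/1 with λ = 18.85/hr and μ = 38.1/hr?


ρ = 18.85/38.1 = 0.4948
Lq = ρ²/(1−ρ) = 0.2448/0.5052 = 0.4845

Final: 0.4845


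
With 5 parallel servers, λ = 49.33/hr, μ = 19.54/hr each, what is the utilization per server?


ρ = λ/(cμ) = 49.33/(5·19.54) = 49.33/97.70 = 0.5049

Final: 0.5049


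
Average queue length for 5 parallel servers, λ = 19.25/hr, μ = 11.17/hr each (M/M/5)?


a = λ/μ = 1.7234; ρ = a/5 = 0.3447
P₀ = 0.177864
Lq = P₀·a^c·ρ / (c!·(1−ρ)²) = 0.177864·15.20155·0.3447/(120·0.42945)
= 0.01808

Final: 0.01808


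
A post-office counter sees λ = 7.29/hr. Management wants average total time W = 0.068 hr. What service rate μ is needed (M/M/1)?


W = 1/(μ−λ) ⇒ μ − λ = 1/W = 1/0.068 = 14.7059
μ = λ + 1/W = 7.29 + 14.7059 = 21.9959 per hr

Final: 21.9959 /hr


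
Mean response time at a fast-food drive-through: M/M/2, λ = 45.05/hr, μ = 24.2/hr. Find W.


a = 1.8616; ρ = 0.9308; P₀ = 0.035848
Lq = P₀·a^c·ρ/(c!(1−ρ)²) = 12.06827
Wq = Lq/λ = 12.06827/45.05 = 0.26789 hr
W = Wq + 1/μ = 0.26789 + 0.04132 = 0.30921 hr

Final: 0.30921 hr


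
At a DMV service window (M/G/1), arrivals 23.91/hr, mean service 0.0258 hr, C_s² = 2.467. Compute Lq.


ρ = λ·E[S] = 23.91·0.0258 = 0.6169
Lq = ρ²(1+C_s²)/(2(1−ρ)) = 0.3805·(1+2.467)/(2·0.3831)
= 0.3805·3.4670/0.7662 = 1.72181

Final: 1.72181


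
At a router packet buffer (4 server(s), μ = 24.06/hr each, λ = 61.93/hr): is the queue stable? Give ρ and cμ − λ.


Total capacity cμ = 4·24.06 = 96.24/hr
ρ = λ/(cμ) = 61.93/96.24 = 0.6435
Stable ⇔ ρ < 1: YES
Spare capacity = cμ − λ = 96.24 − 61.93 = 34.31/hr

Final: ρ = 0.6435; stable; margin = 34.31/hr


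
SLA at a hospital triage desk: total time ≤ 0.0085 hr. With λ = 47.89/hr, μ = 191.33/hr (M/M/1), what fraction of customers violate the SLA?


W ~ Exponential(μ−λ) for M/M/1.
μ − λ = 191.33 − 47.89 = 143.4400
P(W > t) = e^{−(μ−λ)t} = e^{−1.2192} = 0.295455

Final: 0.295455


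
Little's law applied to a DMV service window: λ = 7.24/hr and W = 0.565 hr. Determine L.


L = λW = 7.24·0.565 = 4.0906

Final: 4.0906


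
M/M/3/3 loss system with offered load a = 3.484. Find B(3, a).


B(c,a) = (a^c/c!) / Σ_{k=0}^{c} a^k/k!
a^3/3! = 7.048281
Σ terms (k=0..3): 1.00000 + 3.48400 + 6.06913 + 7.04828 = 17.601409
B = 7.048281/17.601409 = 0.400438

Final: 0.400438


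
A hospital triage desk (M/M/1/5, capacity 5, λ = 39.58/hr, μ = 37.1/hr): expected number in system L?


ρ = 39.58/37.1 = 1.0668
L = ρ[1 − (K+1)ρ^K + Kρ^(K+1)] / [(1−ρ)(1−ρ^(K+1))]
Numerator: 1.0668·(1 − 6·1.382004 + 5·1.474386) = 0.085247
Denominator: (-0.06685)·(-0.474386) = 0.031711
L = 0.085247/0.031711 = 2.6882

Final: 2.6882


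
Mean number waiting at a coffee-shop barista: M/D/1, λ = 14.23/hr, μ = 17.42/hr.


ρ = 14.23/17.42 = 0.8169
M/D/1: Lq = ρ²/(2(1−ρ)) = 0.6673/(2·0.1831) = 1.82197

Final: 1.82197


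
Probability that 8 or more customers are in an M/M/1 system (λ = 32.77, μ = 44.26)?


ρ = 32.77/44.26 = 0.7404
P(N ≥ n) = ρ^n = 0.7404^8 = 0.090307

Final: 0.090307


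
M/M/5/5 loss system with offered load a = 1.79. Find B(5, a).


B(c,a) = (a^c/c!) / Σ_{k=0}^{c} a^k/k!
a^5/5! = 0.153138
Σ terms (k=0..5): 1.00000 + 1.79000 + 1.60205 + 0.95589 + 0.42776 + 0.15314 = 5.928839
B = 0.153138/5.928839 = 0.025829

Final: 0.025829


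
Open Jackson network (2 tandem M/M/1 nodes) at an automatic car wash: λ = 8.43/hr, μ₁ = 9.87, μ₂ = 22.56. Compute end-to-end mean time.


Each node sees arrival rate λ = 8.43/hr (tandem ⇒ throughput preserved).
W₁ = 1/(μ₁−λ) = 1/(9.87−8.43) = 0.69444 hr
W₂ = 1/(μ₂−λ) = 1/(22.56−8.43) = 0.07077 hr
W_total = W₁ + W₂ = 0.69444 + 0.07077 = 0.76522 hr

Final: 0.76522 hr


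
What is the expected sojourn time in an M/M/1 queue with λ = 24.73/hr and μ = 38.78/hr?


W = 1/(μ−λ) = 1/(38.78 − 24.73) = 1/14.05 = 0.07117 hr

Final: 0.07117 hr


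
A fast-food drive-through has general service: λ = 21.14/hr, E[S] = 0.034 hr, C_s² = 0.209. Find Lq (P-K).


ρ = λ·E[S] = 21.14·0.034 = 0.7188
Lq = ρ²(1+C_s²)/(2(1−ρ)) = 0.5166·(1+0.209)/(2·0.2812)
= 0.5166·1.2090/0.5625 = 1.11042

Final: 1.11042


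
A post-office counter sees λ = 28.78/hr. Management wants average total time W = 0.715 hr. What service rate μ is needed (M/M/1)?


W = 1/(μ−λ) ⇒ μ − λ = 1/W = 1/0.715 = 1.3986
μ = λ + 1/W = 28.78 + 1.3986 = 30.1786 per hr

Final: 30.1786 /hr


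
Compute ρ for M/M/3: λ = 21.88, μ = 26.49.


ρ = λ/(cμ) = 21.88/(3·26.49) = 21.88/79.47 = 0.2753

Final: 0.2753


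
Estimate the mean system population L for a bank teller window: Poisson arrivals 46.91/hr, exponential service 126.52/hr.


ρ = λ/μ = 46.91/126.52 = 0.3708
L = ρ/(1−ρ) = 0.3708/(1 − 0.3708) = 0.3708/0.6292 = 0.5892

Final: 0.5892


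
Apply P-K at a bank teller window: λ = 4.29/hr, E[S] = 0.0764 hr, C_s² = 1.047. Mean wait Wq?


ρ = λ·E[S] = 4.29·0.0764 = 0.3278
E[S²] = E[S]²(1+C_s²) = 0.0764²·(1+1.047) = 0.011948
Wq = λ·E[S²]/(2(1−ρ)) = 4.29·0.011948/(2·0.6722) = 0.03812 hr

Final: 0.03812 hr


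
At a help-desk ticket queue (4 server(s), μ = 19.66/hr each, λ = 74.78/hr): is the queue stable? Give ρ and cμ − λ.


Total capacity cμ = 4·19.66 = 78.64/hr
ρ = λ/(cμ) = 74.78/78.64 = 0.9509
Stable ⇔ ρ < 1: YES
Spare capacity = cμ − λ = 78.64 − 74.78 = 3.86/hr

Final: ρ = 0.9509; stable; margin = 3.86/hr
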